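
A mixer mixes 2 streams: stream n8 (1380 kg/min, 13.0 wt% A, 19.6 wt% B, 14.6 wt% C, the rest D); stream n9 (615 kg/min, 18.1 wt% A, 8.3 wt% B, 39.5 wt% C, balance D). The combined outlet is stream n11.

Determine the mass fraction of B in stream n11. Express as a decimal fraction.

Total flow out = 1380 + 615 = 1995 kg/min.
B in = 1380×0.196 + 615×0.083 = 321.53 kg/min.
B mass fraction in n11 = 321.53/1995 = 0.161.

0.161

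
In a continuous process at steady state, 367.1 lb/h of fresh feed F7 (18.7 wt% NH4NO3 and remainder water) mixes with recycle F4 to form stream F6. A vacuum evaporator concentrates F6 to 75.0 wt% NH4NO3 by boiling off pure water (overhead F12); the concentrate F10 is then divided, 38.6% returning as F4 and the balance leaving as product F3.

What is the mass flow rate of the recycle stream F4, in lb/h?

57.54 lb/h

Overall NH4NO3 balance (none leaves overhead): NH4NO3 in fresh feed = NH4NO3 in product, i.e. 367.1×0.187 = (1−0.386)·F10·0.750.
F10 = 68.648/(0.750×0.614) = 149.07 lb/h.
Recycle F4 = 0.386×149.07 = 57.542 lb/h.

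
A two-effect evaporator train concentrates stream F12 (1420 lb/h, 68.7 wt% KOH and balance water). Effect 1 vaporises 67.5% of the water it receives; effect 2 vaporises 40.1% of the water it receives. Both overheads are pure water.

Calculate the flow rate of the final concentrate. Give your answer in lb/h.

1062 lb/h

water in feed = 1420×0.313 = 444.46 lb/h.
After stage 1: water left = (1−0.675)×444.46 = 144.45; stream total = 1120 lb/h.
After stage 2: water left = (1−0.401)×144.45 = 86.525; final concentrate = 1062.1 lb/h.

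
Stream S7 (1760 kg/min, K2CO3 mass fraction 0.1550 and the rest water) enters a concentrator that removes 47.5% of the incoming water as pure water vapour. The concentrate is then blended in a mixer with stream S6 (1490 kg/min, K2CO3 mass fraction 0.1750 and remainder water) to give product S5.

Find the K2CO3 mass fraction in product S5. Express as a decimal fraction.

0.2098

Vapour removed = 0.475×0.845×1760 = 706.42 kg/min; concentrate = 1053.6 kg/min.
K2CO3 reaching the mixer = 272.8 (from concentrate) + 1490×0.175 = 533.55 kg/min.
Product flow = 1053.6 + 1490 = 2543.6 kg/min; K2CO3 fraction = 0.2098.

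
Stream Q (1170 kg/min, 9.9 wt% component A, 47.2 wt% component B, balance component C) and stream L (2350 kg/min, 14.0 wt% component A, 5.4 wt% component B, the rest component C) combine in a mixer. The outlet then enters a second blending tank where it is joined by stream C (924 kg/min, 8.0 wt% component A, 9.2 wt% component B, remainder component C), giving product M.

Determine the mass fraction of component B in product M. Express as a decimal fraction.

Overall, product flow = 4444 kg/min.
component B in = 1170×0.472 + 2350×0.054 + 924×0.092 = 764.15 kg/min.
component B fraction in M = 0.172.

0.172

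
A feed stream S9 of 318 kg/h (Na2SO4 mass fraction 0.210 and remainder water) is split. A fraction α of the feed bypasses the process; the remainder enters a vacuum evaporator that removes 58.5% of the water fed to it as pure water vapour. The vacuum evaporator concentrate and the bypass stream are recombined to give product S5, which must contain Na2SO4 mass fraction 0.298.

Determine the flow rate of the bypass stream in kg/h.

All 318×0.210 = 66.78 kg/h of Na2SO4 reaches S5, so S5 = 66.78/0.298 = 224.09 kg/h and vapour = 93.906 kg/h.
The evaporator receives (1−α)·318 of feed at 0.790 water and removes 0.585 of that water:
0.585×0.790×(1−α)×318 = 93.906
(1−α) = 93.906/146.96 = 0.6390;  α = 0.3610.
Bypass flow = 0.3610×318 = 114.81 kg/h.

114.8 kg/h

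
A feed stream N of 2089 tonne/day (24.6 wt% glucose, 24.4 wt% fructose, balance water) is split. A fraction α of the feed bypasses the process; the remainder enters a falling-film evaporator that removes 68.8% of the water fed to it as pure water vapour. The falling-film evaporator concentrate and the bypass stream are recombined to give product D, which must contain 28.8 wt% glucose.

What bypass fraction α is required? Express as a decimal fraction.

All 2089×0.246 = 513.89 tonne/day of glucose reaches D, so D = 513.89/0.288 = 1784.4 tonne/day and vapour = 304.65 tonne/day.
The evaporator receives (1−α)·2089 of feed at 0.510 water and removes 0.688 of that water:
0.688×0.510×(1−α)×2089 = 304.65
(1−α) = 304.65/732.99 = 0.4156;  α = 0.5844.

0.584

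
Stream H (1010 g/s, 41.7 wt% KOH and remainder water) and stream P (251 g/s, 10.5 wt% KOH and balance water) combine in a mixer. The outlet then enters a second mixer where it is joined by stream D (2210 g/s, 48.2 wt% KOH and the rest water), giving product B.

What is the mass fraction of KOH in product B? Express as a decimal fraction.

Overall, product flow = 3471 g/s.
KOH in = 1010×0.417 + 251×0.105 + 2210×0.482 = 1512.7 g/s.
KOH fraction in B = 0.436.

0.436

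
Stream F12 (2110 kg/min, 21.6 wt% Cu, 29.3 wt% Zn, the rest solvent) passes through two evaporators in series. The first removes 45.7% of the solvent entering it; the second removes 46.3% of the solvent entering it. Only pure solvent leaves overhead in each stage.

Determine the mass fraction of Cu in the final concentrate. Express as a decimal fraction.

0.3312

solvent in feed = 2110×0.491 = 1036 kg/min.
After stage 1: solvent left = (1−0.457)×1036 = 562.55; stream total = 1636.5 kg/min.
After stage 2: solvent left = (1−0.463)×562.55 = 302.09; final concentrate = 1376.1 kg/min.
Cu fraction = 455.76/1376.1 = 0.3312.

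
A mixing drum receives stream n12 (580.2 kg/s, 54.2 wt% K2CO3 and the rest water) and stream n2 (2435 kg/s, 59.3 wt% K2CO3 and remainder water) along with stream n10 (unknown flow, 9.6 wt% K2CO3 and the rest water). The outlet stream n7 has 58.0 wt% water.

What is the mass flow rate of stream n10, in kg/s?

1519 kg/s

Let n10 be the unknown flow. Total out = 3015.2 + n10.
water balance: 1256.8 + 0.904·n10 = 0.580·(3015.2 + n10)
(0.904 − 0.580)·n10 = 0.580×3015.2 − 1256.8 = 492.04
n10 = 492.04 / 0.324 = 1518.6 kg/s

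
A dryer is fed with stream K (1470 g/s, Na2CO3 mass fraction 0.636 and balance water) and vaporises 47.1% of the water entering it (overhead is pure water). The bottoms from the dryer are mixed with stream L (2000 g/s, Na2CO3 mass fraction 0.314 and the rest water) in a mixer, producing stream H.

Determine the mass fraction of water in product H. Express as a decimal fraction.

0.514

Vapour removed = 0.471×0.364×1470 = 252.02 g/s; concentrate = 1218 g/s.
water reaching the mixer = 283.06 (from concentrate) + 2000×0.686 = 1655.1 g/s.
Product flow = 1218 + 2000 = 3218 g/s; water fraction = 0.514.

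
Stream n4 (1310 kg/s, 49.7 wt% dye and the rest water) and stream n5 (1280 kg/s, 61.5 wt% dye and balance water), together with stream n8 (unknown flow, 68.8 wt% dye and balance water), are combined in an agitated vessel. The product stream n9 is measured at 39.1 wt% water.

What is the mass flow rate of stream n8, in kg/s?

1760 kg/s

Let n8 be the unknown flow. Total out = 2590 + n8.
water balance: 1151.7 + 0.312·n8 = 0.391·(2590 + n8)
(0.312 − 0.391)·n8 = 0.391×2590 − 1151.7 = -139.04
n8 = -139.04 / -0.079 = 1760 kg/s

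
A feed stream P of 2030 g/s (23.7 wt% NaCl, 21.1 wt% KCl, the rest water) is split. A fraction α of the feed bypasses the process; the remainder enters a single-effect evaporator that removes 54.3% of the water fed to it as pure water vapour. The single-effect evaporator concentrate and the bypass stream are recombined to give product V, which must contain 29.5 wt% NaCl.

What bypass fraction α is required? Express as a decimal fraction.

All 2030×0.237 = 481.11 g/s of NaCl reaches V, so V = 481.11/0.295 = 1630.9 g/s and vapour = 399.12 g/s.
The evaporator receives (1−α)·2030 of feed at 0.552 water and removes 0.543 of that water:
0.543×0.552×(1−α)×2030 = 399.12
(1−α) = 399.12/608.46 = 0.6559;  α = 0.3441.

0.344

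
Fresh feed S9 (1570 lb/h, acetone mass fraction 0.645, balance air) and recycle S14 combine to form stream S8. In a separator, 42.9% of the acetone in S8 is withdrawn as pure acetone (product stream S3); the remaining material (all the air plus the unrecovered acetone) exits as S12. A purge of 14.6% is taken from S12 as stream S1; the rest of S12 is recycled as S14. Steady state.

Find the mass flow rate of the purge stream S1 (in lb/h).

air enters only via S9 and leaves only via the purge: 1570×0.355 = 0.146×(air in S12), and the separator passes all air, so air in S8 = air in S12 = 3817.5 lb/h.
acetone in S8: m_A = 1570×0.645 + (1−0.146)·(1−0.429)·m_A, so m_A = 1012.6/0.5124 = 1976.4 lb/h.
S12 = (1−0.429)×1976.4 + 3817.5 = 4946 lb/h.
Purge S1 = 0.146×4946 = 722.12 lb/h.

722.1 lb/h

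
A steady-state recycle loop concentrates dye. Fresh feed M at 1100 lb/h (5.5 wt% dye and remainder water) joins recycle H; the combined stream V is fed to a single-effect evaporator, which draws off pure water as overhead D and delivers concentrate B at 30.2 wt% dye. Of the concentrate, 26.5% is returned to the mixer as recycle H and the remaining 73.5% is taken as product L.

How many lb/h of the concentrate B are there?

272.6 lb/h

Overall dye balance (none leaves overhead): dye in fresh feed = dye in product, i.e. 1100×0.055 = (1−0.265)·B·0.302.
B = 60.5/(0.302×0.735) = 272.56 lb/h.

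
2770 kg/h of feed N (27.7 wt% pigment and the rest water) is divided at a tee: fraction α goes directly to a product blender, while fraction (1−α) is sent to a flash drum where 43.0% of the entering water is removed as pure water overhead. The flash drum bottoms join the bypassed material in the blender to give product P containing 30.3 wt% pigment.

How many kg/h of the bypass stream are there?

2005 kg/h

All 2770×0.277 = 767.29 kg/h of pigment reaches P, so P = 767.29/0.303 = 2532.3 kg/h and vapour = 237.69 kg/h.
The evaporator receives (1−α)·2770 of feed at 0.723 water and removes 0.430 of that water:
0.430×0.723×(1−α)×2770 = 237.69
(1−α) = 237.69/861.17 = 0.2760;  α = 0.7240.
Bypass flow = 0.7240×2770 = 2005.5 kg/h.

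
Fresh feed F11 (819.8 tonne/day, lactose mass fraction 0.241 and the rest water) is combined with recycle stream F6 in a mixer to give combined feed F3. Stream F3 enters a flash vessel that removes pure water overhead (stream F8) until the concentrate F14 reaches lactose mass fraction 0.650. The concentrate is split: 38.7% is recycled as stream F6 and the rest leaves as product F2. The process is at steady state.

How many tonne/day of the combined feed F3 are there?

Overall lactose balance (none leaves overhead): lactose in fresh feed = lactose in product, i.e. 819.8×0.241 = (1−0.387)·F14·0.650.
F14 = 197.57/(0.650×0.613) = 495.85 tonne/day.
Recycle F6 = 0.387×495.85 = 191.89 tonne/day.
Combined feed F3 = 819.8 + 191.89 = 1011.7 tonne/day.

1012 tonne/day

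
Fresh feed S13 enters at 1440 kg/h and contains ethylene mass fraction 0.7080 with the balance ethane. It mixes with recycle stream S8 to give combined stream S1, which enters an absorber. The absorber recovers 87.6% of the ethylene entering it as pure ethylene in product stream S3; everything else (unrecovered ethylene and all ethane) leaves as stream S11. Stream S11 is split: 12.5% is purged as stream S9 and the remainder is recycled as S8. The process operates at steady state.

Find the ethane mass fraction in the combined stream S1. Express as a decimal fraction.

ethane enters only via S13 and leaves only via the purge: 1440×0.292 = 0.125×(ethane in S11), and the absorber passes all ethane, so ethane in S1 = ethane in S11 = 3363.8 kg/h.
ethylene in S1: m_A = 1440×0.708 + (1−0.125)·(1−0.876)·m_A, so m_A = 1019.5/0.8915 = 1143.6 kg/h.
S1 = 1143.6 + 3363.8 = 4507.4 kg/h.
ethane fraction in S1 = 3363.8/4507.4 = 0.7463.

0.7463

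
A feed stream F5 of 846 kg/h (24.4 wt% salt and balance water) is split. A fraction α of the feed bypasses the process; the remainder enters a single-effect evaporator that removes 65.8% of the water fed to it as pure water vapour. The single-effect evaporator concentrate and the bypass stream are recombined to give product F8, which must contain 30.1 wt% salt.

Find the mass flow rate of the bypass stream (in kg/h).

523.9 kg/h

All 846×0.244 = 206.42 kg/h of salt reaches F8, so F8 = 206.42/0.301 = 685.79 kg/h and vapour = 160.21 kg/h.
The evaporator receives (1−α)·846 of feed at 0.756 water and removes 0.658 of that water:
0.658×0.756×(1−α)×846 = 160.21
(1−α) = 160.21/420.84 = 0.3807;  α = 0.6193.
Bypass flow = 0.6193×846 = 523.94 kg/h.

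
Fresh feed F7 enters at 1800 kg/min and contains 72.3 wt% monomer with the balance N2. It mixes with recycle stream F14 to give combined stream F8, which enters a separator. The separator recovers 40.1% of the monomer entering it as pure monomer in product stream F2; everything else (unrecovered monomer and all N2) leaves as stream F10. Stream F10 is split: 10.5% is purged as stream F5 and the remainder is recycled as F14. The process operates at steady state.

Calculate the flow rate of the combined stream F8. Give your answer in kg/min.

7554 kg/min

N2 enters only via F7 and leaves only via the purge: 1800×0.277 = 0.105×(N2 in F10), and the separator passes all N2, so N2 in F8 = N2 in F10 = 4748.6 kg/min.
monomer in F8: m_A = 1800×0.723 + (1−0.105)·(1−0.401)·m_A, so m_A = 1301.4/0.4639 = 2805.4 kg/min.
F8 = 2805.4 + 4748.6 = 7553.9 kg/min.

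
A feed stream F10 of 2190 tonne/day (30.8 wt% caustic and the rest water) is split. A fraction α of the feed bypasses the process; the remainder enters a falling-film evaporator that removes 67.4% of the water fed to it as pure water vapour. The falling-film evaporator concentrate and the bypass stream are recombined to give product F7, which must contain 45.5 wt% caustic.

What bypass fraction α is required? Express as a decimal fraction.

All 2190×0.308 = 674.52 tonne/day of caustic reaches F7, so F7 = 674.52/0.455 = 1482.5 tonne/day and vapour = 707.54 tonne/day.
The evaporator receives (1−α)·2190 of feed at 0.692 water and removes 0.674 of that water:
0.674×0.692×(1−α)×2190 = 707.54
(1−α) = 707.54/1021.4 = 0.6927;  α = 0.3073.

0.307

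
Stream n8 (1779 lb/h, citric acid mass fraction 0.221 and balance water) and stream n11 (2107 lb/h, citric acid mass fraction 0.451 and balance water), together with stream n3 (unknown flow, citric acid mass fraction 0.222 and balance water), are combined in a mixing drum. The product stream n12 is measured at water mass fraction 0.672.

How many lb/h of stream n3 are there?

649.1 lb/h

Let n3 be the unknown flow. Total out = 3886 + n3.
water balance: 2542.6 + 0.778·n3 = 0.672·(3886 + n3)
(0.778 − 0.672)·n3 = 0.672×3886 − 2542.6 = 68.808
n3 = 68.808 / 0.106 = 649.13 lb/h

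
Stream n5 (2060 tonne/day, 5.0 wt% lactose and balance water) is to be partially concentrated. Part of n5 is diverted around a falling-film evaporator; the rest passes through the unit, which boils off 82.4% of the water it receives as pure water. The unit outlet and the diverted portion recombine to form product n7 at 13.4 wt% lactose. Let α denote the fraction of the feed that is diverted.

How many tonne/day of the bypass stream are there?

All 2060×0.050 = 103 tonne/day of lactose reaches n7, so n7 = 103/0.134 = 768.66 tonne/day and vapour = 1291.3 tonne/day.
The evaporator receives (1−α)·2060 of feed at 0.950 water and removes 0.824 of that water:
0.824×0.950×(1−α)×2060 = 1291.3
(1−α) = 1291.3/1612.6 = 0.8008;  α = 0.1992.
Bypass flow = 0.1992×2060 = 410.35 tonne/day.

410.4 tonne/day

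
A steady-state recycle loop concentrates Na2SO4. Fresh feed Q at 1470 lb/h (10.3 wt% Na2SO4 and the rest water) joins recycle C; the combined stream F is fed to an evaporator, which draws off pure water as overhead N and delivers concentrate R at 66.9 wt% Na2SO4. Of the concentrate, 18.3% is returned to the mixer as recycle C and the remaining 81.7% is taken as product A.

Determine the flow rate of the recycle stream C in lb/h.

50.69 lb/h

Overall Na2SO4 balance (none leaves overhead): Na2SO4 in fresh feed = Na2SO4 in product, i.e. 1470×0.103 = (1−0.183)·R·0.669.
R = 151.41/(0.669×0.817) = 277.02 lb/h.
Recycle C = 0.183×277.02 = 50.694 lb/h.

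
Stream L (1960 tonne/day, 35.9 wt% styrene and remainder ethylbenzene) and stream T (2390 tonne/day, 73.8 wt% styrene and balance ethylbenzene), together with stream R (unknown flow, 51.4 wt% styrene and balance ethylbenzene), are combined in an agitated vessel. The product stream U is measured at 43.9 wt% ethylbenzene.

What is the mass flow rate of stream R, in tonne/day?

Let R be the unknown flow. Total out = 4350 + R.
ethylbenzene balance: 1882.5 + 0.486·R = 0.439·(4350 + R)
(0.486 − 0.439)·R = 0.439×4350 − 1882.5 = 27.11
R = 27.11 / 0.047 = 576.81 tonne/day

576.8 tonne/day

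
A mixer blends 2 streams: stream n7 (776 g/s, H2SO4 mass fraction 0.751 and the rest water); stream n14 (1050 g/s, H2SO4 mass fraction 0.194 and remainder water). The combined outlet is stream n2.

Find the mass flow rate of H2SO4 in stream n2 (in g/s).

786.5 g/s

H2SO4 out = H2SO4 in = 776×0.751 + 1050×0.194 = 786.48 g/s.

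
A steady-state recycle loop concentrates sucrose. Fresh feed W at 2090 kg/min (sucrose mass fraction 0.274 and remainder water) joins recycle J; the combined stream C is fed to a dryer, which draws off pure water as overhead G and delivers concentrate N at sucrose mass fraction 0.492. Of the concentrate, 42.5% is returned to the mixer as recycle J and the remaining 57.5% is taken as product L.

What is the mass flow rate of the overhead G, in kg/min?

Overall sucrose balance (none leaves overhead): sucrose in fresh feed = sucrose in product, i.e. 2090×0.274 = (1−0.425)·N·0.492.
N = 572.66/(0.492×0.575) = 2024.2 kg/min.
Recycle J = 0.425×2024.2 = 860.31 kg/min.
Combined feed C = 2090 + 860.31 = 2950.3 kg/min.
Overhead G = C − N = 2950.3 − 2024.2 = 926.06 kg/min.

926.1 kg/min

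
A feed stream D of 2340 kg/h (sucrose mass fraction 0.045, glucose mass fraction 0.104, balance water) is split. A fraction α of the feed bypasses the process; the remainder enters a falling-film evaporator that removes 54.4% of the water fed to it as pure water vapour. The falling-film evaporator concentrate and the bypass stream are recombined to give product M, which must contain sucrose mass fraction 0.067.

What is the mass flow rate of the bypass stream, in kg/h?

680.3 kg/h

All 2340×0.045 = 105.3 kg/h of sucrose reaches M, so M = 105.3/0.067 = 1571.6 kg/h and vapour = 768.36 kg/h.
The evaporator receives (1−α)·2340 of feed at 0.851 water and removes 0.544 of that water:
0.544×0.851×(1−α)×2340 = 768.36
(1−α) = 768.36/1083.3 = 0.7093;  α = 0.2907.
Bypass flow = 0.2907×2340 = 680.28 kg/h.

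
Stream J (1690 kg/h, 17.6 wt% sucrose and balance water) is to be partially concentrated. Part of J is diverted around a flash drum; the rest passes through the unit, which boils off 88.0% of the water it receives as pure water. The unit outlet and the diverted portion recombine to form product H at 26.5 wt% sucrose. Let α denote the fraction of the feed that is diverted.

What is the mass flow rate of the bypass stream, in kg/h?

All 1690×0.176 = 297.44 kg/h of sucrose reaches H, so H = 297.44/0.265 = 1122.4 kg/h and vapour = 567.58 kg/h.
The evaporator receives (1−α)·1690 of feed at 0.824 water and removes 0.880 of that water:
0.880×0.824×(1−α)×1690 = 567.58
(1−α) = 567.58/1225.5 = 0.4632;  α = 0.5368.
Bypass flow = 0.5368×1690 = 907.25 kg/h.

907.3 kg/h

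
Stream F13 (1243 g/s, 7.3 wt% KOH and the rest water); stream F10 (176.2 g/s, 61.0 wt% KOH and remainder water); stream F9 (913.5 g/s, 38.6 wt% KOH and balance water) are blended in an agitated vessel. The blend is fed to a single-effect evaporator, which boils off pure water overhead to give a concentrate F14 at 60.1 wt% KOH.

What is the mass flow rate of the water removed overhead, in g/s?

KOH entering = 1243×0.073 + 176.2×0.610 + 913.5×0.386 = 550.83 g/s.
All KOH reports to F14, so F14 = 550.83/0.601 = 916.53 g/s.
Total feed = 2332.7 g/s; overhead = 2332.7 − 916.53 = 1416.2 g/s.

1416 g/s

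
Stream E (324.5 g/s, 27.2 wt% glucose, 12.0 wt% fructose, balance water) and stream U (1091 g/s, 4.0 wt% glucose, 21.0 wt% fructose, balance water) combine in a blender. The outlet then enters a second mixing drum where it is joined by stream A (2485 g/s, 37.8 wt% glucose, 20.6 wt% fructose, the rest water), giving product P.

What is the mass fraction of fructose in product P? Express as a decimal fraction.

Overall, product flow = 3900.5 g/s.
fructose in = 324.5×0.120 + 1091×0.210 + 2485×0.206 = 779.96 g/s.
fructose fraction in P = 0.200.

0.200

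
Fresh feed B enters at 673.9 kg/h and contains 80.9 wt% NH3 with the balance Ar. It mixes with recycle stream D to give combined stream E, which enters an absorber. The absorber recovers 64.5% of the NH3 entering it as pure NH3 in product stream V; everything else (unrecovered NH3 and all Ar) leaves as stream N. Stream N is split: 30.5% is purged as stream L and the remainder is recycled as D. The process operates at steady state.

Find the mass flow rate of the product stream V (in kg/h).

NH3 in E: m_A = 673.9×0.809 + (1−0.305)·(1−0.645)·m_A, so m_A = 545.19/0.7533 = 723.75 kg/h.
Product V = 0.645×723.75 = 466.82 kg/h.

466.8 kg/h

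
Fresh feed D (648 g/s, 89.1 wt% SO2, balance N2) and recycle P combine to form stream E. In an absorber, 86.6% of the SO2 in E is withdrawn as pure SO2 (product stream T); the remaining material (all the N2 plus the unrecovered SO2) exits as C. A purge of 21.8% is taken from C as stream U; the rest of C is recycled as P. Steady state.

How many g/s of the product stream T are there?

SO2 in E: m_A = 648×0.891 + (1−0.218)·(1−0.866)·m_A, so m_A = 577.37/0.8952 = 644.95 g/s.
Product T = 0.866×644.95 = 558.53 g/s.

558.5 g/s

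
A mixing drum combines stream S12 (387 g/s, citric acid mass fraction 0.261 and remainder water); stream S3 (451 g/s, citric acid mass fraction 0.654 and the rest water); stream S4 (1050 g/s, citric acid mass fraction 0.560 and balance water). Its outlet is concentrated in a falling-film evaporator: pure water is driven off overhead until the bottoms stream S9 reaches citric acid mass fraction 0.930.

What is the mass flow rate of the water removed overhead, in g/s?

citric acid entering = 387×0.261 + 451×0.654 + 1050×0.560 = 983.96 g/s.
All citric acid reports to S9, so S9 = 983.96/0.930 = 1058 g/s.
Total feed = 1888 g/s; overhead = 1888 − 1058 = 829.98 g/s.

830 g/s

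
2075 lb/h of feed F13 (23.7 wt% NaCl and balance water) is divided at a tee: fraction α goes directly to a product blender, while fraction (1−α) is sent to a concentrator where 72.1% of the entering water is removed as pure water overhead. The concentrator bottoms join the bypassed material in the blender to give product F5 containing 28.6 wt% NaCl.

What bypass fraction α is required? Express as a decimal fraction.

0.689

All 2075×0.237 = 491.77 lb/h of NaCl reaches F5, so F5 = 491.77/0.286 = 1719.5 lb/h and vapour = 355.51 lb/h.
The evaporator receives (1−α)·2075 of feed at 0.763 water and removes 0.721 of that water:
0.721×0.763×(1−α)×2075 = 355.51
(1−α) = 355.51/1141.5 = 0.3114;  α = 0.6886.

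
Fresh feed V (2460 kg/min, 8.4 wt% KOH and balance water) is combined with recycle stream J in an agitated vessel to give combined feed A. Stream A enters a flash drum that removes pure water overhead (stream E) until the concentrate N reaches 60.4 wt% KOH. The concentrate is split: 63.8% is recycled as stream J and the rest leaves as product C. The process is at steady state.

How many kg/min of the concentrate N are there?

Overall KOH balance (none leaves overhead): KOH in fresh feed = KOH in product, i.e. 2460×0.084 = (1−0.638)·N·0.604.
N = 206.64/(0.604×0.362) = 945.08 kg/min.

945.1 kg/min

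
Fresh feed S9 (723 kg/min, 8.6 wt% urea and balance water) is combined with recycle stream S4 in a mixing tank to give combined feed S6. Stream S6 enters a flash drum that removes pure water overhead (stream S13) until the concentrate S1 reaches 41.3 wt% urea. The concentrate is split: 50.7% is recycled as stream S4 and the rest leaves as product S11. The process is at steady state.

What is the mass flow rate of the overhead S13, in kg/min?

Overall urea balance (none leaves overhead): urea in fresh feed = urea in product, i.e. 723×0.086 = (1−0.507)·S1·0.413.
S1 = 62.178/(0.413×0.493) = 305.38 kg/min.
Recycle S4 = 0.507×305.38 = 154.83 kg/min.
Combined feed S6 = 723 + 154.83 = 877.83 kg/min.
Overhead S13 = S6 − S1 = 877.83 − 305.38 = 572.45 kg/min.

572.4 kg/min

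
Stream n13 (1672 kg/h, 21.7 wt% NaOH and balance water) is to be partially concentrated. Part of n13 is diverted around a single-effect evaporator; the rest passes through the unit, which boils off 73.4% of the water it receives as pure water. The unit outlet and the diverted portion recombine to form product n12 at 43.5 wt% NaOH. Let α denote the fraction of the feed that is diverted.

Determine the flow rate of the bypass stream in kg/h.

214 kg/h

All 1672×0.217 = 362.82 kg/h of NaOH reaches n12, so n12 = 362.82/0.435 = 834.08 kg/h and vapour = 837.92 kg/h.
The evaporator receives (1−α)·1672 of feed at 0.783 water and removes 0.734 of that water:
0.734×0.783×(1−α)×1672 = 837.92
(1−α) = 837.92/960.94 = 0.8720;  α = 0.1280.
Bypass flow = 0.1280×1672 = 214.04 kg/h.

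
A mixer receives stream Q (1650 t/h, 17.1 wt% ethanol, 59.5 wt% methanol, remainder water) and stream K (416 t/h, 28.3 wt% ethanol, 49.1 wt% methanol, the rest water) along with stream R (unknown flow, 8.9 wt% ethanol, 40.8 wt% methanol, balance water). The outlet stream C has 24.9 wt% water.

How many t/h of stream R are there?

Let R be the unknown flow. Total out = 2066 + R.
water balance: 480.12 + 0.503·R = 0.249·(2066 + R)
(0.503 − 0.249)·R = 0.249×2066 − 480.12 = 34.318
R = 34.318 / 0.254 = 135.11 t/h

135.1 t/h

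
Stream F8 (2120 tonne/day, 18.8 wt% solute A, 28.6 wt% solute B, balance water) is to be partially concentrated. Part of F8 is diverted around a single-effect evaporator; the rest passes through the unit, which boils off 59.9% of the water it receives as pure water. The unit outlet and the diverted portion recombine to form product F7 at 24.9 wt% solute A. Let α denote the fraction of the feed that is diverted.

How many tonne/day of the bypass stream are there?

All 2120×0.188 = 398.56 tonne/day of solute A reaches F7, so F7 = 398.56/0.249 = 1600.6 tonne/day and vapour = 519.36 tonne/day.
The evaporator receives (1−α)·2120 of feed at 0.526 water and removes 0.599 of that water:
0.599×0.526×(1−α)×2120 = 519.36
(1−α) = 519.36/667.96 = 0.7775;  α = 0.2225.
Bypass flow = 0.2225×2120 = 471.63 tonne/day.

471.6 tonne/day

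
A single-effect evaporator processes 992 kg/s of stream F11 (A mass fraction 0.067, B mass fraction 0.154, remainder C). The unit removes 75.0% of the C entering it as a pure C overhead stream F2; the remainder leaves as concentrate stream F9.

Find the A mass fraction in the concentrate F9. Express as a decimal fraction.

A is not removed: 992×0.067 = 66.464 kg/s of A enters F9.
C entering = 992×0.779 = 772.77 kg/s; overhead removed = 0.750×772.77 = 579.58 kg/s.
Concentrate = 992 − 579.58 = 412.42 kg/s.
Mass fraction = 66.464/412.42 = 0.161.

0.161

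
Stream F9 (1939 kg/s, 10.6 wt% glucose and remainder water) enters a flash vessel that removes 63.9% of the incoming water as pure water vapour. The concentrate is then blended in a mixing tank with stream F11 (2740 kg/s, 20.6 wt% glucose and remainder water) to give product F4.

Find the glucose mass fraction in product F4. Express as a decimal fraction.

Vapour removed = 0.639×0.894×1939 = 1107.7 kg/s; concentrate = 831.32 kg/s.
glucose reaching the mixer = 205.53 (from concentrate) + 2740×0.206 = 769.97 kg/s.
Product flow = 831.32 + 2740 = 3571.3 kg/s; glucose fraction = 0.216.

0.216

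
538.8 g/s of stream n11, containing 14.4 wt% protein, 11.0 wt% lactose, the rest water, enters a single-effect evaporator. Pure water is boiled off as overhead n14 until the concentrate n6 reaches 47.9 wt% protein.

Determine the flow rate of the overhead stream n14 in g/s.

376.8 g/s

protein is conserved: 538.8×0.144 = 77.587 g/s all reports to the concentrate.
Concentrate = 77.587/(target fraction) = 161.98 g/s.
Overhead = 538.8 − 161.98 = 376.82 g/s.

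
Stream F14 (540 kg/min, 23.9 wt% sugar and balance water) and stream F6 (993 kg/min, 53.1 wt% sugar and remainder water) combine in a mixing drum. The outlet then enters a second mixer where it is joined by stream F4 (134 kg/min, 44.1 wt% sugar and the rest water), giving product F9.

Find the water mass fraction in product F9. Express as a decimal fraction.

0.571

Overall, product flow = 1667 kg/min.
water in = 540×0.761 + 993×0.469 + 134×0.559 = 951.56 kg/min.
water fraction in F9 = 0.571.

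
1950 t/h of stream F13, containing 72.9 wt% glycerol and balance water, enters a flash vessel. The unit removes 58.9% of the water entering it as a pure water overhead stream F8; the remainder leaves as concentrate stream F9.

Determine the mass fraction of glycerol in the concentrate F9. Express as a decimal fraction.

0.8675

glycerol is not removed: 1950×0.729 = 1421.5 t/h of glycerol enters F9.
water entering = 1950×0.271 = 528.45 t/h; overhead removed = 0.589×528.45 = 311.26 t/h.
Concentrate = 1950 − 311.26 = 1638.7 t/h.
Mass fraction = 1421.5/1638.7 = 0.8675.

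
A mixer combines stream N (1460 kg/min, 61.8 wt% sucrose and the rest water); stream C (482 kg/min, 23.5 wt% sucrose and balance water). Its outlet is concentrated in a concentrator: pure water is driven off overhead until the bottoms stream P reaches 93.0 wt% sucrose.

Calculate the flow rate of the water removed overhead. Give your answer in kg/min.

sucrose entering = 1460×0.618 + 482×0.235 = 1015.5 kg/min.
All sucrose reports to P, so P = 1015.5/0.930 = 1092 kg/min.
Total feed = 1942 kg/min; overhead = 1942 − 1092 = 850.01 kg/min.

850 kg/min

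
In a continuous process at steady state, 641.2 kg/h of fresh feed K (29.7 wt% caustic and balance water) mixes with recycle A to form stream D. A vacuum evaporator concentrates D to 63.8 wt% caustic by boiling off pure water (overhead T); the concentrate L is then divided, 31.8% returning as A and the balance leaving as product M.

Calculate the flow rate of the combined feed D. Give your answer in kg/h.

780.4 kg/h

Overall caustic balance (none leaves overhead): caustic in fresh feed = caustic in product, i.e. 641.2×0.297 = (1−0.318)·L·0.638.
L = 190.44/(0.638×0.682) = 437.67 kg/h.
Recycle A = 0.318×437.67 = 139.18 kg/h.
Combined feed D = 641.2 + 139.18 = 780.38 kg/h.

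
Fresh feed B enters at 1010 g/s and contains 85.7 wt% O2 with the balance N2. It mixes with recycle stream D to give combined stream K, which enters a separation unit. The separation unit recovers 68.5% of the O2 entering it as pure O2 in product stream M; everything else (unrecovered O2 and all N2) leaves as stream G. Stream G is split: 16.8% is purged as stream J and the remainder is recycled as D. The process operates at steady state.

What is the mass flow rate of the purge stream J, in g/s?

N2 enters only via B and leaves only via the purge: 1010×0.143 = 0.168×(N2 in G), and the separation unit passes all N2, so N2 in K = N2 in G = 859.7 g/s.
O2 in K: m_A = 1010×0.857 + (1−0.168)·(1−0.685)·m_A, so m_A = 865.57/0.7379 = 1173 g/s.
G = (1−0.685)×1173 + 859.7 = 1229.2 g/s.
Purge J = 0.168×1229.2 = 206.5 g/s.

206.5 g/s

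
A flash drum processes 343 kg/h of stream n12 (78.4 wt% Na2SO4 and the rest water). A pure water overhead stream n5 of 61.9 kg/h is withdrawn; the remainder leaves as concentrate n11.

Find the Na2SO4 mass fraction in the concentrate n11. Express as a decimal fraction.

0.9566

Na2SO4 is not removed: 343×0.784 = 268.91 kg/h of Na2SO4 enters n11.
Concentrate = 343 − 61.9 = 281.1 kg/h.
Mass fraction = 268.91/281.1 = 0.9566.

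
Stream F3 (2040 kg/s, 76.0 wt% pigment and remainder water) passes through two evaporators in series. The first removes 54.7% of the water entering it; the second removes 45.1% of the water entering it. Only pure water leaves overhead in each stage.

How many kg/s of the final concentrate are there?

water in feed = 2040×0.240 = 489.6 kg/s.
After stage 1: water left = (1−0.547)×489.6 = 221.79; stream total = 1772.2 kg/s.
After stage 2: water left = (1−0.451)×221.79 = 121.76; final concentrate = 1672.2 kg/s.

1672 kg/s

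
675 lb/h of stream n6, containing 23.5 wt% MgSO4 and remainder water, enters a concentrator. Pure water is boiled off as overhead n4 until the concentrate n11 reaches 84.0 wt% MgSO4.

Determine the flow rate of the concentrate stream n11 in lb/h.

MgSO4 is conserved: 675×0.235 = 158.62 lb/h all reports to the concentrate.
Concentrate = 158.62/(target fraction) = 188.84 lb/h.

188.8 lb/h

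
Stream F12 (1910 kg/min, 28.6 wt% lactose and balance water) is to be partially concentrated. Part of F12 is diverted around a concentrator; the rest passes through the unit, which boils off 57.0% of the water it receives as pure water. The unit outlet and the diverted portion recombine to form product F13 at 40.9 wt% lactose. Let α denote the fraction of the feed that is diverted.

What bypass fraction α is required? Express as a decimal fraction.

0.261

All 1910×0.286 = 546.26 kg/min of lactose reaches F13, so F13 = 546.26/0.409 = 1335.6 kg/min and vapour = 574.4 kg/min.
The evaporator receives (1−α)·1910 of feed at 0.714 water and removes 0.570 of that water:
0.570×0.714×(1−α)×1910 = 574.4
(1−α) = 574.4/777.33 = 0.7389;  α = 0.2611.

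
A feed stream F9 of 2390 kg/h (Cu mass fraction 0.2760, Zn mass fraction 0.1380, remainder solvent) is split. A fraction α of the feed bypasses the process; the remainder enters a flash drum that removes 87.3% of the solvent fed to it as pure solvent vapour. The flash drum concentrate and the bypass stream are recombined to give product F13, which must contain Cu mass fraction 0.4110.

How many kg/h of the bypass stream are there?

All 2390×0.276 = 659.64 kg/h of Cu reaches F13, so F13 = 659.64/0.411 = 1605 kg/h and vapour = 785.04 kg/h.
The evaporator receives (1−α)·2390 of feed at 0.586 solvent and removes 0.873 of that solvent:
0.873×0.586×(1−α)×2390 = 785.04
(1−α) = 785.04/1222.7 = 0.6421;  α = 0.3579.
Bypass flow = 0.3579×2390 = 855.46 kg/h.

855.5 kg/h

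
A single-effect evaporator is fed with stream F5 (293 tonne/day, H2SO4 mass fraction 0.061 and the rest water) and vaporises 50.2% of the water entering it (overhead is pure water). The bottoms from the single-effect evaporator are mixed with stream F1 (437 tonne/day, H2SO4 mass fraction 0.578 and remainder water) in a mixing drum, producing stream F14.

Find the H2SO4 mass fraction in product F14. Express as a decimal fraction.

Vapour removed = 0.502×0.939×293 = 138.11 tonne/day; concentrate = 154.89 tonne/day.
H2SO4 reaching the mixer = 17.873 (from concentrate) + 437×0.578 = 270.46 tonne/day.
Product flow = 154.89 + 437 = 591.89 tonne/day; H2SO4 fraction = 0.457.

0.457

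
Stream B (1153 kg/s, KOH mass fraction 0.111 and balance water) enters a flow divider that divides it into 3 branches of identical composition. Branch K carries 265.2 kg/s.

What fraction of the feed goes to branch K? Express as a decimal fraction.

0.230

Fraction to K = 265.2/1153 = 0.2300.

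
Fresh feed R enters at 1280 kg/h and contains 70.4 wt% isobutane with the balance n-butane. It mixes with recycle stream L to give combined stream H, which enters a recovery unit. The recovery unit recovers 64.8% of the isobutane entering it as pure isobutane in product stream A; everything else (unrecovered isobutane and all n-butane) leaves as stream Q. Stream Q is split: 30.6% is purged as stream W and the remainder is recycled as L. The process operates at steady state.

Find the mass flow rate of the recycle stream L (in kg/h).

n-butane enters only via R and leaves only via the purge: 1280×0.296 = 0.306×(n-butane in Q), and the recovery unit passes all n-butane, so n-butane in H = n-butane in Q = 1238.2 kg/h.
isobutane in H: m_A = 1280×0.704 + (1−0.306)·(1−0.648)·m_A, so m_A = 901.12/0.7557 = 1192.4 kg/h.
Q = (1−0.648)×1192.4 + 1238.2 = 1657.9 kg/h.
Recycle L = (1−0.306)×1657.9 = 1150.6 kg/h.

1151 kg/h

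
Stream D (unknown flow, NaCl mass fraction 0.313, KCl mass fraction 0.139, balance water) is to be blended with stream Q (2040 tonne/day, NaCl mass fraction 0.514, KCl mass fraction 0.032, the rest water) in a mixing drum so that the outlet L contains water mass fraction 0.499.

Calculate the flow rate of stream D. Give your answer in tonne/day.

Let D be the unknown flow. Total out = 2040 + D.
water balance: 926.16 + 0.548·D = 0.499·(2040 + D)
(0.548 − 0.499)·D = 0.499×2040 − 926.16 = 91.8
D = 91.8 / 0.049 = 1873.5 tonne/day

1873 tonne/day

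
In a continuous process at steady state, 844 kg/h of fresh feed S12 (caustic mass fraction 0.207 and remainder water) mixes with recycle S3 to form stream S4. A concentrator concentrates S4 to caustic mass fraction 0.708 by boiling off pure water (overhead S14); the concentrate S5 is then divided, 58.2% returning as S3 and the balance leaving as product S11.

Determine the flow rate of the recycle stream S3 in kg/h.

Overall caustic balance (none leaves overhead): caustic in fresh feed = caustic in product, i.e. 844×0.207 = (1−0.582)·S5·0.708.
S5 = 174.71/(0.708×0.418) = 590.34 kg/h.
Recycle S3 = 0.582×590.34 = 343.58 kg/h.

343.6 kg/h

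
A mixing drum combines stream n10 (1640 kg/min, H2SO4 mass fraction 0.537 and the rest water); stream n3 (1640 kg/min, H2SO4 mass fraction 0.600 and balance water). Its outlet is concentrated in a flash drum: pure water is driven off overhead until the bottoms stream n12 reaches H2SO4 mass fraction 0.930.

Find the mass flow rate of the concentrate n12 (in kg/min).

2005 kg/min

H2SO4 entering = 1640×0.537 + 1640×0.600 = 1864.7 kg/min.
All H2SO4 reports to n12, so n12 = 1864.7/0.930 = 2005 kg/min.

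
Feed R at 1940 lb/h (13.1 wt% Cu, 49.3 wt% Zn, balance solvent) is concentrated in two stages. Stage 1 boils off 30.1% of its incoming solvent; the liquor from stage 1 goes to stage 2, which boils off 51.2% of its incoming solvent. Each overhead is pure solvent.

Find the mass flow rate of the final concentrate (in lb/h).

1459 lb/h

solvent in feed = 1940×0.376 = 729.44 lb/h.
After stage 1: solvent left = (1−0.301)×729.44 = 509.88; stream total = 1720.4 lb/h.
After stage 2: solvent left = (1−0.512)×509.88 = 248.82; final concentrate = 1459.4 lb/h.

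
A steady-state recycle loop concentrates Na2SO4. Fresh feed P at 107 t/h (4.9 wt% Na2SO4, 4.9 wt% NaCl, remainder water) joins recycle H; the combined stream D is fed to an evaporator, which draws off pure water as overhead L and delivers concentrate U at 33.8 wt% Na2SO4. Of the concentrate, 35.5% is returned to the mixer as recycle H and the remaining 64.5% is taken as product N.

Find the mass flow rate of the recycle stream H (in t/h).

8.538 t/h

Overall Na2SO4 balance (none leaves overhead): Na2SO4 in fresh feed = Na2SO4 in product, i.e. 107×0.049 = (1−0.355)·U·0.338.
U = 5.243/(0.338×0.645) = 24.049 t/h.
Recycle H = 0.355×24.049 = 8.5375 t/h.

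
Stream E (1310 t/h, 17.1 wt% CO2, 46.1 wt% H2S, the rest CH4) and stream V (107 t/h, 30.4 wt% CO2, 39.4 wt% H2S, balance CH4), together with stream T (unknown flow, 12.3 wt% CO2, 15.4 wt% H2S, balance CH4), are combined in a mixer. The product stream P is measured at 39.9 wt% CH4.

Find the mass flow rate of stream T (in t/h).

Let T be the unknown flow. Total out = 1417 + T.
CH4 balance: 514.39 + 0.723·T = 0.399·(1417 + T)
(0.723 − 0.399)·T = 0.399×1417 − 514.39 = 50.989
T = 50.989 / 0.324 = 157.37 t/h

157.4 t/h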